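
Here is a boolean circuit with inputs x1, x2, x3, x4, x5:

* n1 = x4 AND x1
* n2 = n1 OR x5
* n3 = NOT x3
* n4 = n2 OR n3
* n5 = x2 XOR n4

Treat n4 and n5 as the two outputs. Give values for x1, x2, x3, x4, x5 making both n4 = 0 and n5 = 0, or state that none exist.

x1=1 x2=0 x3=1 x4=0 x5=0

Check with x1=1 x2=0 x3=1 x4=0 x5=0:
n1 = x4 AND x1 = 0 AND 1 = 0
n2 = n1 OR x5 = 0 OR 0 = 0
n3 = NOT x3 = NOT 1 = 0
n4 = n2 OR n3 = 0 OR 0 = 0
n5 = x2 XOR n4 = 0 XOR 0 = 0
So n4 = 0 and n5 = 0.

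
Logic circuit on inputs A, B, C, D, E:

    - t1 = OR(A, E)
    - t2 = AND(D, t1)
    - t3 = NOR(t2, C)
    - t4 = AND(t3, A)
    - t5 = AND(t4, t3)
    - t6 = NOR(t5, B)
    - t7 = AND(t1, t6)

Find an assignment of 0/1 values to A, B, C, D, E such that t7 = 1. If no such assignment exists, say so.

A=0, B=0, C=0, D=1, E=1

t7 = AND(t1, t6) must be 1, so both t1 = 1 and t6 = 1.
Check with A=0, B=0, C=0, D=1, E=1:
t1 = OR(A, E) = OR(0, 1) = 1
t2 = AND(D, t1) = AND(1, 1) = 1
t3 = NOR(t2, C) = NOR(1, 0) = 0
t4 = AND(t3, A) = AND(0, 0) = 0
t5 = AND(t4, t3) = AND(0, 0) = 0
t6 = NOR(t5, B) = NOR(0, 0) = 1
t7 = AND(t1, t6) = AND(1, 1) = 1
So t7 = 1 as required.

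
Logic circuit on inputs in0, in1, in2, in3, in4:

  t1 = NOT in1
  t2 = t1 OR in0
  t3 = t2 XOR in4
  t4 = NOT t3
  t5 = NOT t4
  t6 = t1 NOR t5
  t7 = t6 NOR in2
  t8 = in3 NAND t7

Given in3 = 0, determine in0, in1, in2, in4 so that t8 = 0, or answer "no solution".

With in3 = 0 fixed, none of the 16 settings of in0, in1, in2, in4 give t8 = 0.
For example, with in0=0, in1=0, in2=0, in4=0:
t1 = NOT in1 = NOT 0 = 1
t2 = t1 OR in0 = 1 OR 0 = 1
t3 = t2 XOR in4 = 1 XOR 0 = 1
t4 = NOT t3 = NOT 1 = 0
t5 = NOT t4 = NOT 0 = 1
t6 = t1 NOR t5 = 1 NOR 1 = 0
t7 = t6 NOR in2 = 0 NOR 0 = 1
t8 = in3 NAND t7 = 0 NAND 1 = 1
giving t8 = 1 ≠ 0.

no solution exists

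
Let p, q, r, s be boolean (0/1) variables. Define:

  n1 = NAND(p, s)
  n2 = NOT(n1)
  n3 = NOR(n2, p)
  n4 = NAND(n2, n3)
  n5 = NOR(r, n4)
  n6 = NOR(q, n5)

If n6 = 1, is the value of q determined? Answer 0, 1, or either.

0

n6 = NOR(q, n5) must be 1, so both q = 0 and n5 = 0.
n5 = NOR(r, n4) must be 0, so at least one of r, n4 is 1.
Every assignment with n6 = 1 has q = 0; there are 8 such assignment(s).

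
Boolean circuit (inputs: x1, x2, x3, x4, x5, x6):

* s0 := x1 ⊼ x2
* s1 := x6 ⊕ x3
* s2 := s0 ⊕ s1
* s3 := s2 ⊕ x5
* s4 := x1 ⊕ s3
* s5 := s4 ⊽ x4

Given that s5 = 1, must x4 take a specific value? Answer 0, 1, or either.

s5 = s4 ⊽ x4 must be 1, so both s4 = 0 and x4 = 0.
s4 = x1 ⊕ s3 must be 0, so x1 and s3 are equal.
Every assignment with s5 = 1 has x4 = 0; there are 16 such assignment(s).

0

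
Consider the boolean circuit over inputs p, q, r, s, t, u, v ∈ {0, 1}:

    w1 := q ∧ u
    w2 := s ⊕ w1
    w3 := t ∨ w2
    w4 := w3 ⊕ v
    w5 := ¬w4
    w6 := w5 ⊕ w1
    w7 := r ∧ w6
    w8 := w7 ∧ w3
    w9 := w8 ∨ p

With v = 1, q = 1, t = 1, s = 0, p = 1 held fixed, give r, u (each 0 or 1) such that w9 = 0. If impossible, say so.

no solution exists

With v = 1, q = 1, t = 1, s = 0, p = 1 fixed, none of the 4 settings of r, u give w9 = 0.
For example, with r=1, u=0:
w1 = q ∧ u = 1 ∧ 0 = 0
w2 = s ⊕ w1 = 0 ⊕ 0 = 0
w3 = t ∨ w2 = 1 ∨ 0 = 1
w4 = w3 ⊕ v = 1 ⊕ 1 = 0
w5 = ¬w4 = ¬0 = 1
w6 = w5 ⊕ w1 = 1 ⊕ 0 = 1
w7 = r ∧ w6 = 1 ∧ 1 = 1
w8 = w7 ∧ w3 = 1 ∧ 1 = 1
w9 = w8 ∨ p = 1 ∨ 1 = 1
giving w9 = 1 ≠ 0.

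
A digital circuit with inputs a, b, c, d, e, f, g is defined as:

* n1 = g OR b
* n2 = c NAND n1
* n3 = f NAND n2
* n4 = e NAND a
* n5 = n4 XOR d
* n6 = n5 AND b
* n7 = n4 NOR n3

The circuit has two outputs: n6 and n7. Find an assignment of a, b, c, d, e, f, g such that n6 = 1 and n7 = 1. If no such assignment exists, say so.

Check with a=1, b=1, c=0, d=1, e=1, f=1, g=0:
n1 = g OR b = 0 OR 1 = 1
n2 = c NAND n1 = 0 NAND 1 = 1
n3 = f NAND n2 = 1 NAND 1 = 0
n4 = e NAND a = 1 NAND 1 = 0
n5 = n4 XOR d = 0 XOR 1 = 1
n6 = n5 AND b = 1 AND 1 = 1
n7 = n4 NOR n3 = 0 NOR 0 = 1
So n6 = 1 and n7 = 1.

a=1, b=1, c=0, d=1, e=1, f=1, g=0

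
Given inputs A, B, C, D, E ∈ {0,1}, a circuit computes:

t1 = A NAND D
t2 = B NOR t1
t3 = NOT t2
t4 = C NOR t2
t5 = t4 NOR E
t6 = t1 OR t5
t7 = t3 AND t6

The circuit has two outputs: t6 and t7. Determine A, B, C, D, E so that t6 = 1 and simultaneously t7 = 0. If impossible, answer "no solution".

Check with A=1, B=0, C=1, D=1, E=0:
t1 = A NAND D = 1 NAND 1 = 0
t2 = B NOR t1 = 0 NOR 0 = 1
t3 = NOT t2 = NOT 1 = 0
t4 = C NOR t2 = 1 NOR 1 = 0
t5 = t4 NOR E = 0 NOR 0 = 1
t6 = t1 OR t5 = 0 OR 1 = 1
t7 = t3 AND t6 = 0 AND 1 = 0
So t6 = 1 and t7 = 0.

A=1, B=0, C=1, D=1, E=0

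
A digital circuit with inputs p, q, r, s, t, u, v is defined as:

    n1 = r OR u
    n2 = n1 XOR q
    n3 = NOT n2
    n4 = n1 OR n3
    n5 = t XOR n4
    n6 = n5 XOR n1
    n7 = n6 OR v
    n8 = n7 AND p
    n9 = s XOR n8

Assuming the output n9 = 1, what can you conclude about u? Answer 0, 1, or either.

Both values of u occur among assignments with n9 = 1:
  u=0: p=0, q=0, r=0, s=1, t=0, u=0, v=0
  u=1: p=0, q=0, r=0, s=1, t=0, u=1, v=0

either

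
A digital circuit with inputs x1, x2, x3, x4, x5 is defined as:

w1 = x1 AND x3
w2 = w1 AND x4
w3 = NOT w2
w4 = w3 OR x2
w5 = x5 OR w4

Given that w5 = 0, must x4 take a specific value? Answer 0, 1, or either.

w5 = x5 OR w4 must be 0, so both x5 = 0 and w4 = 0.
w4 = w3 OR x2 must be 0, so both w3 = 0 and x2 = 0.
w3 = NOT w2 must be 0, so w2 = 1.
Every assignment with w5 = 0 has x4 = 1; there are 1 such assignment(s).
  x1=1, x2=0, x3=1, x4=1, x5=0

1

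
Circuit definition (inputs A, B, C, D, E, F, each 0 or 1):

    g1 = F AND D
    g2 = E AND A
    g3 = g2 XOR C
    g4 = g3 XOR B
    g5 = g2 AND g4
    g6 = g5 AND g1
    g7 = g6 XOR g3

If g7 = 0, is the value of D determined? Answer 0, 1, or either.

Both values of D occur among assignments with g7 = 0:
  D=0: A=0, B=0, C=0, D=0, E=0, F=0
  D=1: A=0, B=0, C=0, D=1, E=0, F=0

either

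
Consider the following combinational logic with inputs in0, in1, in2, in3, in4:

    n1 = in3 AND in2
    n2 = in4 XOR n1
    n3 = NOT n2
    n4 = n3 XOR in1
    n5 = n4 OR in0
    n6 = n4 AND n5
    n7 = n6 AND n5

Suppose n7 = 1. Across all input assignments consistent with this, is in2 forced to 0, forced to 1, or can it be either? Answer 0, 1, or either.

Both values of in2 occur among assignments with n7 = 1:
  in2=0: in0=0, in1=0, in2=0, in3=0, in4=0
  in2=1: in0=0, in1=0, in2=1, in3=0, in4=0

either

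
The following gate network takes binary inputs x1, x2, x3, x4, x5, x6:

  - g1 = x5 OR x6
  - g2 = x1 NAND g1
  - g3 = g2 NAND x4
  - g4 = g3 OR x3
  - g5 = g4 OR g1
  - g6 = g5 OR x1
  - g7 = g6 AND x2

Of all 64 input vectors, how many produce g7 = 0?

g7 = g6 AND x2 must be 0, so at least one of g6, x2 is 0.
Enumerating the 64 input combinations, 33 give g7 = 0 and 31 give g7 = 1.

33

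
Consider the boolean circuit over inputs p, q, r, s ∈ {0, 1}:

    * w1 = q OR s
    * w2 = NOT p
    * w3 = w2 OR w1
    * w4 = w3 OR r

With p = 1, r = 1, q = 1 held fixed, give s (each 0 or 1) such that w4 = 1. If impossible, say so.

w4 = w3 OR r must be 1, so at least one of w3, r is 1.
Check with p = 1, r = 1, q = 1 and s=1:
w1 = q OR s = 1 OR 1 = 1
w2 = NOT p = NOT 1 = 0
w3 = w2 OR w1 = 0 OR 1 = 1
w4 = w3 OR r = 1 OR 1 = 1
So w4 = 1.

s=1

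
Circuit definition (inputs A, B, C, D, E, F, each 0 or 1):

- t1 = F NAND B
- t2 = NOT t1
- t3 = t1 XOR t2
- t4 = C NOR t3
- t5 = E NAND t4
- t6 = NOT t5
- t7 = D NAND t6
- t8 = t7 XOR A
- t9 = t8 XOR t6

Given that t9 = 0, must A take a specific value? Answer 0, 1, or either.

t9 = t8 XOR t6 must be 0, so t8 and t6 are equal.
Every assignment with t9 = 0 has A = 1; there are 32 such assignment(s).

1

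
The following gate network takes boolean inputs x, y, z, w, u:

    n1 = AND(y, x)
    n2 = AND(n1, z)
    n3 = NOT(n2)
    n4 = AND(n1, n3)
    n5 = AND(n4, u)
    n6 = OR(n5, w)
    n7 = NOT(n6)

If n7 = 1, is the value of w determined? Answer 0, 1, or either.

n7 = NOT(n6) must be 1, so n6 = 0.
n6 = OR(n5, w) must be 0, so both n5 = 0 and w = 0.
n5 = AND(n4, u) must be 0, so at least one of n4, u is 0.
Every assignment with n7 = 1 has w = 0; there are 15 such assignment(s).

0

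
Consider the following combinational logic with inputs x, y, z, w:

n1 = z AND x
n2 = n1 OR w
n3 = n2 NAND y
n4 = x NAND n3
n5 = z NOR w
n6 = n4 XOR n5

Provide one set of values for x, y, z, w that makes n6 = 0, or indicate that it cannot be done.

x=1 y=0 z=0 w=1

n6 = n4 XOR n5 must be 0, so n4 and n5 are equal.
Check with x=1 y=0 z=0 w=1:
n1 = z AND x = 0 AND 1 = 0
n2 = n1 OR w = 0 OR 1 = 1
n3 = n2 NAND y = 1 NAND 0 = 1
n4 = x NAND n3 = 1 NAND 1 = 0
n5 = z NOR w = 0 NOR 1 = 0
n6 = n4 XOR n5 = 0 XOR 0 = 0
So n6 = 0 as required.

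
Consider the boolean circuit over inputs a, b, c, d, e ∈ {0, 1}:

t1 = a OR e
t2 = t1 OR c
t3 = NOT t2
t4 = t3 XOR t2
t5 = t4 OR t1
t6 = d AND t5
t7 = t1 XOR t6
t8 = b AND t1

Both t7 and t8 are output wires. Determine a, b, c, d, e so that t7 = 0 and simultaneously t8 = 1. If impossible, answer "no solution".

a=1, b=1, c=0, d=1, e=1

Check with a=1, b=1, c=0, d=1, e=1:
t1 = a OR e = 1 OR 1 = 1
t2 = t1 OR c = 1 OR 0 = 1
t3 = NOT t2 = NOT 1 = 0
t4 = t3 XOR t2 = 0 XOR 1 = 1
t5 = t4 OR t1 = 1 OR 1 = 1
t6 = d AND t5 = 1 AND 1 = 1
t7 = t1 XOR t6 = 1 XOR 1 = 0
t8 = b AND t1 = 1 AND 1 = 1
So t7 = 0 and t8 = 1.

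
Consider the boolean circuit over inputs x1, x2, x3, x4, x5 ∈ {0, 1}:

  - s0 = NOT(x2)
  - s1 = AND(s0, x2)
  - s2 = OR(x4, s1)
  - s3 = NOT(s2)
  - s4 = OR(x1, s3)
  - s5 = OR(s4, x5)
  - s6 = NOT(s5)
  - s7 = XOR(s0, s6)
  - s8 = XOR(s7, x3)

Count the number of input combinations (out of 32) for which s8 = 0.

s8 = XOR(s7, x3) must be 0, so s7 and x3 are equal.
Enumerating the 32 input combinations, 16 give s8 = 0 and 16 give s8 = 1.

16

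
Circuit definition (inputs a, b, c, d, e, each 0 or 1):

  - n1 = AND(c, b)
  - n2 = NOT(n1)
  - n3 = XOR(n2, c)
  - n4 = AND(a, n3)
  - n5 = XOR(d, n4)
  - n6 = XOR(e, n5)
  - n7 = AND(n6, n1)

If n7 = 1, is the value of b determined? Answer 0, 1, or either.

1

n7 = AND(n6, n1) must be 1, so both n6 = 1 and n1 = 1.
n6 = XOR(e, n5) must be 1, so e and n5 differ.
Every assignment with n7 = 1 has b = 1; there are 4 such assignment(s).
  a=0, b=1, c=1, d=0, e=1
  a=0, b=1, c=1, d=1, e=0
  a=1, b=1, c=1, d=0, e=0
  a=1, b=1, c=1, d=1, e=1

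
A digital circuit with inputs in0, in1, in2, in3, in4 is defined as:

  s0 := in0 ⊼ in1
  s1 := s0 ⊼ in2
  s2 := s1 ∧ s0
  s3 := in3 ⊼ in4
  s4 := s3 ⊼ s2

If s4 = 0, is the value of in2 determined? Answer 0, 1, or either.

0

s4 = s3 ⊼ s2 must be 0, so both s3 = 1 and s2 = 1.
Every assignment with s4 = 0 has in2 = 0; there are 9 such assignment(s).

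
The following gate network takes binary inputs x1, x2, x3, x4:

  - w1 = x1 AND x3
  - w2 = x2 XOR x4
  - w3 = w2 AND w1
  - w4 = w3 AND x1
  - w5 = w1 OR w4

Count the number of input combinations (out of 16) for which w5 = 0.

w5 = w1 OR w4 must be 0, so both w1 = 0 and w4 = 0.
w1 = x1 AND x3 must be 0, so at least one of x1, x3 is 0.
Enumerating the 16 input combinations, 12 give w5 = 0 and 4 give w5 = 1.

12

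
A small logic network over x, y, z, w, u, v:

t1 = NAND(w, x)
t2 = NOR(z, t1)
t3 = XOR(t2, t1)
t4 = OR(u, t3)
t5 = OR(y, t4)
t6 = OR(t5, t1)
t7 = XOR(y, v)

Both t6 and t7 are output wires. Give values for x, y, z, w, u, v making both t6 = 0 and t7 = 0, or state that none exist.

Check with x=1, y=0, z=1, w=1, u=0, v=0:
t1 = NAND(w, x) = NAND(1, 1) = 0
t2 = NOR(z, t1) = NOR(1, 0) = 0
t3 = XOR(t2, t1) = XOR(0, 0) = 0
t4 = OR(u, t3) = OR(0, 0) = 0
t5 = OR(y, t4) = OR(0, 0) = 0
t6 = OR(t5, t1) = OR(0, 0) = 0
t7 = XOR(y, v) = XOR(0, 0) = 0
So t6 = 0 and t7 = 0.

x=1, y=0, z=1, w=1, u=0, v=0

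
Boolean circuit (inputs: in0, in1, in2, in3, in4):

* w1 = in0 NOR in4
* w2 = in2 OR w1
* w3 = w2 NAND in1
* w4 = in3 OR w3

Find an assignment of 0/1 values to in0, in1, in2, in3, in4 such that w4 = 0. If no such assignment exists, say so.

in0=1 in1=1 in2=1 in3=0 in4=1

Check with in0=1 in1=1 in2=1 in3=0 in4=1:
w1 = in0 NOR in4 = 1 NOR 1 = 0
w2 = in2 OR w1 = 1 OR 0 = 1
w3 = w2 NAND in1 = 1 NAND 1 = 0
w4 = in3 OR w3 = 0 OR 0 = 0
So w4 = 0 as required.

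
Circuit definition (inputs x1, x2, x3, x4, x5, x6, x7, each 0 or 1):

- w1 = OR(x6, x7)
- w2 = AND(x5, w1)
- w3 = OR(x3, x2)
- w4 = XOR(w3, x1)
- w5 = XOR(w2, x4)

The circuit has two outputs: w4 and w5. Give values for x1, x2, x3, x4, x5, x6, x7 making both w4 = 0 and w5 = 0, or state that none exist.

Check with x1=1 x2=0 x3=1 x4=0 x5=0 x6=1 x7=0:
w1 = OR(x6, x7) = OR(1, 0) = 1
w2 = AND(x5, w1) = AND(0, 1) = 0
w3 = OR(x3, x2) = OR(1, 0) = 1
w4 = XOR(w3, x1) = XOR(1, 1) = 0
w5 = XOR(w2, x4) = XOR(0, 0) = 0
So w4 = 0 and w5 = 0.

x1=1 x2=0 x3=1 x4=0 x5=0 x6=1 x7=0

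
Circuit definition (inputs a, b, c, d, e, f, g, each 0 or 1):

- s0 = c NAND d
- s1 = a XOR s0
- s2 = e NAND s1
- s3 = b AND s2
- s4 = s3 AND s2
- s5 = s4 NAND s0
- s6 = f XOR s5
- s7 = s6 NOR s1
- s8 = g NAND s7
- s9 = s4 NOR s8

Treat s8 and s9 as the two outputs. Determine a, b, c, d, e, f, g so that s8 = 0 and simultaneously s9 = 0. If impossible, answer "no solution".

a=1 b=1 c=1 d=0 e=1 f=0 g=1

Check with a=1 b=1 c=1 d=0 e=1 f=0 g=1:
s0 = c NAND d = 1 NAND 0 = 1
s1 = a XOR s0 = 1 XOR 1 = 0
s2 = e NAND s1 = 1 NAND 0 = 1
s3 = b AND s2 = 1 AND 1 = 1
s4 = s3 AND s2 = 1 AND 1 = 1
s5 = s4 NAND s0 = 1 NAND 1 = 0
s6 = f XOR s5 = 0 XOR 0 = 0
s7 = s6 NOR s1 = 0 NOR 0 = 1
s8 = g NAND s7 = 1 NAND 1 = 0
s9 = s4 NOR s8 = 1 NOR 0 = 0
So s8 = 0 and s9 = 0.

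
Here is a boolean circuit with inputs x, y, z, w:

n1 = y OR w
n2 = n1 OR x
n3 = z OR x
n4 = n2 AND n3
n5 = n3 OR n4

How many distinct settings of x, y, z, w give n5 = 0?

n5 = n3 OR n4 must be 0, so both n3 = 0 and n4 = 0.
n3 = z OR x must be 0, so both z = 0 and x = 0.
Satisfying assignments:
  x=0, y=0, z=0, w=0
  x=0, y=0, z=0, w=1
  x=0, y=1, z=0, w=0
  x=0, y=1, z=0, w=1

4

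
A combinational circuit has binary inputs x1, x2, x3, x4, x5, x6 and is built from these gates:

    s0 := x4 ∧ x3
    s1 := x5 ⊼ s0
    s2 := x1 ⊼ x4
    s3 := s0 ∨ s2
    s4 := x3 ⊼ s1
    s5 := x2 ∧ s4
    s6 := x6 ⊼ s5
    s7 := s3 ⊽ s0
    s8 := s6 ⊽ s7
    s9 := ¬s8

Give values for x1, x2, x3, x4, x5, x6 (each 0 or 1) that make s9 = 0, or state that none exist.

Check with x1=0 x2=1 x3=0 x4=1 x5=1 x6=1:
s0 = x4 ∧ x3 = 1 ∧ 0 = 0
s1 = x5 ⊼ s0 = 1 ⊼ 0 = 1
s2 = x1 ⊼ x4 = 0 ⊼ 1 = 1
s3 = s0 ∨ s2 = 0 ∨ 1 = 1
s4 = x3 ⊼ s1 = 0 ⊼ 1 = 1
s5 = x2 ∧ s4 = 1 ∧ 1 = 1
s6 = x6 ⊼ s5 = 1 ⊼ 1 = 0
s7 = s3 ⊽ s0 = 1 ⊽ 0 = 0
s8 = s6 ⊽ s7 = 0 ⊽ 0 = 1
s9 = ¬s8 = ¬1 = 0
So s9 = 0 as required.

x1=0 x2=1 x3=0 x4=1 x5=1 x6=1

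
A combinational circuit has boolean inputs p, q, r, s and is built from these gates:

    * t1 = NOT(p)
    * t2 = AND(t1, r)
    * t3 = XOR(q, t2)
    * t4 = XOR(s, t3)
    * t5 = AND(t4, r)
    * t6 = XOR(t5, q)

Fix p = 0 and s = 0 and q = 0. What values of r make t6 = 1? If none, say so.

t6 = XOR(t5, q) must be 1, so t5 and q differ.
Check with p = 0 and s = 0 and q = 0 and r=1:
t1 = NOT(p) = NOT 0 = 1
t2 = AND(t1, r) = AND(1, 1) = 1
t3 = XOR(q, t2) = XOR(0, 1) = 1
t4 = XOR(s, t3) = XOR(0, 1) = 1
t5 = AND(t4, r) = AND(1, 1) = 1
t6 = XOR(t5, q) = XOR(1, 0) = 1
So t6 = 1.

r=1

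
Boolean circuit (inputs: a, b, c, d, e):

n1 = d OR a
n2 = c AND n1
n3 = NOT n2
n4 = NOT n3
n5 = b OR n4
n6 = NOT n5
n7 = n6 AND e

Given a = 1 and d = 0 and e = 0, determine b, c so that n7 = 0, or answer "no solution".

b=1 c=0

n7 = n6 AND e must be 0, so at least one of n6, e is 0.
Check with a = 1 and d = 0 and e = 0 and b=1, c=0:
n1 = d OR a = 0 OR 1 = 1
n2 = c AND n1 = 0 AND 1 = 0
n3 = NOT n2 = NOT 0 = 1
n4 = NOT n3 = NOT 1 = 0
n5 = b OR n4 = 1 OR 0 = 1
n6 = NOT n5 = NOT 1 = 0
n7 = n6 AND e = 0 AND 0 = 0
So n7 = 0.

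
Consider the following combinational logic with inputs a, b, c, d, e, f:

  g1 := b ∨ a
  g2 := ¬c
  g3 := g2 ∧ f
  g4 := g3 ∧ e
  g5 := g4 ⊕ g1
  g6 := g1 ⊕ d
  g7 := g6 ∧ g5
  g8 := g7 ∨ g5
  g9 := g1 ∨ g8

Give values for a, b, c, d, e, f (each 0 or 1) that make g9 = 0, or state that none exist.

a=0, b=0, c=0, d=1, e=0, f=0

Check with a=0, b=0, c=0, d=1, e=0, f=0:
g1 = b ∨ a = 0 ∨ 0 = 0
g2 = ¬c = ¬0 = 1
g3 = g2 ∧ f = 1 ∧ 0 = 0
g4 = g3 ∧ e = 0 ∧ 0 = 0
g5 = g4 ⊕ g1 = 0 ⊕ 0 = 0
g6 = g1 ⊕ d = 0 ⊕ 1 = 1
g7 = g6 ∧ g5 = 1 ∧ 0 = 0
g8 = g7 ∨ g5 = 0 ∨ 0 = 0
g9 = g1 ∨ g8 = 0 ∨ 0 = 0
So g9 = 0 as required.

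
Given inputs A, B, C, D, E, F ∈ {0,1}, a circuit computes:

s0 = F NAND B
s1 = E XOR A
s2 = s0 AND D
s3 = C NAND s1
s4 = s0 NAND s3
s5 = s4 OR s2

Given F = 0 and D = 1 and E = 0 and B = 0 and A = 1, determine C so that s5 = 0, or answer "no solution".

no solution exists

With F = 0 and D = 1 and E = 0 and B = 0 and A = 1 fixed, none of the 2 settings of C give s5 = 0.
For example, with C=1:
s0 = F NAND B = 0 NAND 0 = 1
s1 = E XOR A = 0 XOR 1 = 1
s2 = s0 AND D = 1 AND 1 = 1
s3 = C NAND s1 = 1 NAND 1 = 0
s4 = s0 NAND s3 = 1 NAND 0 = 1
s5 = s4 OR s2 = 1 OR 1 = 1
giving s5 = 1 ≠ 0.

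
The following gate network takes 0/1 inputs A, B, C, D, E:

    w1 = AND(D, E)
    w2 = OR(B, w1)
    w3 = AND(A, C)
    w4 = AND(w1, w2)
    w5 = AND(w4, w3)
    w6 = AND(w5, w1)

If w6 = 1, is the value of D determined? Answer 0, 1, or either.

w6 = AND(w5, w1) must be 1, so both w5 = 1 and w1 = 1.
w5 = AND(w4, w3) must be 1, so both w4 = 1 and w3 = 1.
w1 = AND(D, E) must be 1, so both D = 1 and E = 1.
Every assignment with w6 = 1 has D = 1; there are 2 such assignment(s).
  A=1, B=0, C=1, D=1, E=1
  A=1, B=1, C=1, D=1, E=1

1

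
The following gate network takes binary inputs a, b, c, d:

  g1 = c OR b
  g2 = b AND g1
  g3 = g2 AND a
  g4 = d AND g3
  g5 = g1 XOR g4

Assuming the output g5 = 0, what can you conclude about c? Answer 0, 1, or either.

Both values of c occur among assignments with g5 = 0:
  c=0: a=0, b=0, c=0, d=0
  c=1: a=1, b=1, c=1, d=1

either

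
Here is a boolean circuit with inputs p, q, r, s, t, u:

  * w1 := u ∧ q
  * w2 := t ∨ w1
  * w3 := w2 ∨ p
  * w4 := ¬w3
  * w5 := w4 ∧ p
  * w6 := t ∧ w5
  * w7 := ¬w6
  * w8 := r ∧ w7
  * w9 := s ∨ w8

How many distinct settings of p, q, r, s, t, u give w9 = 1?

w9 = s ∨ w8 must be 1, so at least one of s, w8 is 1.
Enumerating the 64 input combinations, 48 give w9 = 1 and 16 give w9 = 0.

48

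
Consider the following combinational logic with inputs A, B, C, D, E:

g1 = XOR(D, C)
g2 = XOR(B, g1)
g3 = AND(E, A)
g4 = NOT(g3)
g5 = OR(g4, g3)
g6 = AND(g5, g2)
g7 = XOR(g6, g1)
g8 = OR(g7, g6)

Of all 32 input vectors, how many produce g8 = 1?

g8 = OR(g7, g6) must be 1, so at least one of g7, g6 is 1.
Enumerating the 32 input combinations, 24 give g8 = 1 and 8 give g8 = 0.

24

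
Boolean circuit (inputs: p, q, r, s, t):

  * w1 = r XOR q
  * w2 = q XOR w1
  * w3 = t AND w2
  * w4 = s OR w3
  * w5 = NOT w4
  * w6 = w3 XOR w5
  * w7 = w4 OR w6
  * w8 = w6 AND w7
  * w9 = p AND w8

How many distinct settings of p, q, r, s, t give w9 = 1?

10

w9 = p AND w8 must be 1, so both p = 1 and w8 = 1.
w8 = w6 AND w7 must be 1, so both w6 = 1 and w7 = 1.
Enumerating the 32 input combinations, 10 give w9 = 1 and 22 give w9 = 0.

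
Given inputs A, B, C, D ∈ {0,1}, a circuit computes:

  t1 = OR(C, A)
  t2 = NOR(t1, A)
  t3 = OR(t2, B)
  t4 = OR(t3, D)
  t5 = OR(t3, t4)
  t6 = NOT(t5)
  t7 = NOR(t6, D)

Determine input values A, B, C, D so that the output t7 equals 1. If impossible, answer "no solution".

t7 = NOR(t6, D) must be 1, so both t6 = 0 and D = 0.
Check with A=0 B=1 C=1 D=0:
t1 = OR(C, A) = OR(1, 0) = 1
t2 = NOR(t1, A) = NOR(1, 0) = 0
t3 = OR(t2, B) = OR(0, 1) = 1
t4 = OR(t3, D) = OR(1, 0) = 1
t5 = OR(t3, t4) = OR(1, 1) = 1
t6 = NOT(t5) = NOT 1 = 0
t7 = NOR(t6, D) = NOR(0, 0) = 1
So t7 = 1 as required.

A=0 B=1 C=1 D=0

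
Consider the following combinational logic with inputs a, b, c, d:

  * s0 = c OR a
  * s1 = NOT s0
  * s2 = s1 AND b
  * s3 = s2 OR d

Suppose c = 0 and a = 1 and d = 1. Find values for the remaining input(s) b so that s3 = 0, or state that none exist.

no solution exists

With c = 0 and a = 1 and d = 1 fixed, none of the 2 settings of b give s3 = 0.
For example, with b=1:
s0 = c OR a = 0 OR 1 = 1
s1 = NOT s0 = NOT 1 = 0
s2 = s1 AND b = 0 AND 1 = 0
s3 = s2 OR d = 0 OR 1 = 1
giving s3 = 1 ≠ 0.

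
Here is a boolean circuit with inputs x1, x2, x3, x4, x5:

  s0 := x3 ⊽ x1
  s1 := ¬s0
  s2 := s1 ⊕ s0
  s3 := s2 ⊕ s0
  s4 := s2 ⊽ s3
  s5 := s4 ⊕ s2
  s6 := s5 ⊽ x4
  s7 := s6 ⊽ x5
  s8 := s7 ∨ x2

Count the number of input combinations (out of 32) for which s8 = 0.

s8 = s7 ∨ x2 must be 0, so both s7 = 0 and x2 = 0.
s7 = s6 ⊽ x5 must be 0, so at least one of s6, x5 is 1.
Enumerating the 32 input combinations, 8 give s8 = 0 and 24 give s8 = 1.

8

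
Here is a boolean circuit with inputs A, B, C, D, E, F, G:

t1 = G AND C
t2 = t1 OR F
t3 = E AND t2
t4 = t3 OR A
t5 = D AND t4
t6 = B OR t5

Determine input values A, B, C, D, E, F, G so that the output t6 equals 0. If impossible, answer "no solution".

t6 = B OR t5 must be 0, so both B = 0 and t5 = 0.
t5 = D AND t4 must be 0, so at least one of D, t4 is 0.
Check with A=1 B=0 C=0 D=0 E=1 F=0 G=0:
t1 = G AND C = 0 AND 0 = 0
t2 = t1 OR F = 0 OR 0 = 0
t3 = E AND t2 = 1 AND 0 = 0
t4 = t3 OR A = 0 OR 1 = 1
t5 = D AND t4 = 0 AND 1 = 0
t6 = B OR t5 = 0 OR 0 = 0
So t6 = 0 as required.

A=1 B=0 C=0 D=0 E=1 F=0 G=0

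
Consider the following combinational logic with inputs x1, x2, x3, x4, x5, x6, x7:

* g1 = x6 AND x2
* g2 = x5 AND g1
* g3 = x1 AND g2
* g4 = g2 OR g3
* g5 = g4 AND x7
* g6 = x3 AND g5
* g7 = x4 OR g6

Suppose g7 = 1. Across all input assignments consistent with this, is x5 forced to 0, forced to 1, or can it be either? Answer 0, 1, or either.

Both values of x5 occur among assignments with g7 = 1:
  x5=0: x1=0, x2=0, x3=0, x4=1, x5=0, x6=0, x7=0
  x5=1: x1=0, x2=0, x3=0, x4=1, x5=1, x6=0, x7=0

either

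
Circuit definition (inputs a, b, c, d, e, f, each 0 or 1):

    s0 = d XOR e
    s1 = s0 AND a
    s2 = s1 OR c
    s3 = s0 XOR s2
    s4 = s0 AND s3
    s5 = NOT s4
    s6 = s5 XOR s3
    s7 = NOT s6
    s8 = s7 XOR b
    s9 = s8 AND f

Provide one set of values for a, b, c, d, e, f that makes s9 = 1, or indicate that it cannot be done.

s9 = s8 AND f must be 1, so both s8 = 1 and f = 1.
Check with a=0, b=1, c=1, d=0, e=1, f=1:
s0 = d XOR e = 0 XOR 1 = 1
s1 = s0 AND a = 1 AND 0 = 0
s2 = s1 OR c = 0 OR 1 = 1
s3 = s0 XOR s2 = 1 XOR 1 = 0
s4 = s0 AND s3 = 1 AND 0 = 0
s5 = NOT s4 = NOT 0 = 1
s6 = s5 XOR s3 = 1 XOR 0 = 1
s7 = NOT s6 = NOT 1 = 0
s8 = s7 XOR b = 0 XOR 1 = 1
s9 = s8 AND f = 1 AND 1 = 1
So s9 = 1 as required.

a=0, b=1, c=1, d=0, e=1, f=1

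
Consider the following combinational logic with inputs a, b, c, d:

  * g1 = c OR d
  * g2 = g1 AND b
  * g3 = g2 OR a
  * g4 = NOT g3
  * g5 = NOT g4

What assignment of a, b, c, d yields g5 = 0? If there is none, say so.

a=0 b=1 c=0 d=0

g5 = NOT g4 must be 0, so g4 = 1.
g4 = NOT g3 must be 1, so g3 = 0.
Check with a=0 b=1 c=0 d=0:
g1 = c OR d = 0 OR 0 = 0
g2 = g1 AND b = 0 AND 1 = 0
g3 = g2 OR a = 0 OR 0 = 0
g4 = NOT g3 = NOT 0 = 1
g5 = NOT g4 = NOT 1 = 0
So g5 = 0 as required.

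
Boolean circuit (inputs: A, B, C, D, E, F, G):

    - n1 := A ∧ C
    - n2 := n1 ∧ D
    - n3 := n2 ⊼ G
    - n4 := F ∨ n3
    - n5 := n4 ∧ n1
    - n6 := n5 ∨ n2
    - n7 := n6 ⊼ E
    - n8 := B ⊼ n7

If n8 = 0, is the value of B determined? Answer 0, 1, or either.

1

n8 = B ⊼ n7 must be 0, so both B = 1 and n7 = 1.
n7 = n6 ⊼ E must be 1, so at least one of n6, E is 0.
Every assignment with n8 = 0 has B = 1; there are 56 such assignment(s).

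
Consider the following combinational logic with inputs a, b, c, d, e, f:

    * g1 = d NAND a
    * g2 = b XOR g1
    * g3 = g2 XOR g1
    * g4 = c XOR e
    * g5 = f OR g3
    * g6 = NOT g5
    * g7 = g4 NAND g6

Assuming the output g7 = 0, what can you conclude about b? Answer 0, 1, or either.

g7 = g4 NAND g6 must be 0, so both g4 = 1 and g6 = 1.
g4 = c XOR e must be 1, so c and e differ.
Every assignment with g7 = 0 has b = 0; there are 8 such assignment(s).

0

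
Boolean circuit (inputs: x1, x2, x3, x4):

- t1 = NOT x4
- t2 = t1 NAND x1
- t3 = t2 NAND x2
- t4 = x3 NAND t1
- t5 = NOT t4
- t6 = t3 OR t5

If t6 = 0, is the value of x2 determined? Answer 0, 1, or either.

t6 = t3 OR t5 must be 0, so both t3 = 0 and t5 = 0.
t3 = t2 NAND x2 must be 0, so both t2 = 1 and x2 = 1.
t5 = NOT t4 must be 0, so t4 = 1.
Every assignment with t6 = 0 has x2 = 1; there are 5 such assignment(s).

1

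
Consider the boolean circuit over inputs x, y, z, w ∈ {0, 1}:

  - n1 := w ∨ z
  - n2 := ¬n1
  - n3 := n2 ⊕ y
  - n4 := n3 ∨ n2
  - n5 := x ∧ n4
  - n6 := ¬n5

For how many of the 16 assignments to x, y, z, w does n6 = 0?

n6 = ¬n5 must be 0, so n5 = 1.
n5 = x ∧ n4 must be 1, so both x = 1 and n4 = 1.
n4 = n3 ∨ n2 must be 1, so at least one of n3, n2 is 1.
Satisfying assignments:
  x=1, y=0, z=0, w=0
  x=1, y=1, z=0, w=0
  x=1, y=1, z=0, w=1
  x=1, y=1, z=1, w=0
  x=1, y=1, z=1, w=1

5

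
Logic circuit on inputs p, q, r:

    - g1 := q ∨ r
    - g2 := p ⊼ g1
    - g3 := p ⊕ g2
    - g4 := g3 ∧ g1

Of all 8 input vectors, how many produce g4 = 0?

g4 = g3 ∧ g1 must be 0, so at least one of g3, g1 is 0.
Satisfying assignments:
  p=0, q=0, r=0
  p=1, q=0, r=0

2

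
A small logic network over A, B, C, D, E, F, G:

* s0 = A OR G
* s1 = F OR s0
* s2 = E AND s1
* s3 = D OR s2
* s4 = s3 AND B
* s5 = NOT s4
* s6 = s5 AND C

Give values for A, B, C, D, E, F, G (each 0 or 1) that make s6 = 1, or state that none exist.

A=0, B=1, C=1, D=0, E=0, F=1, G=0

s6 = s5 AND C must be 1, so both s5 = 1 and C = 1.
Check with A=0, B=1, C=1, D=0, E=0, F=1, G=0:
s0 = A OR G = 0 OR 0 = 0
s1 = F OR s0 = 1 OR 0 = 1
s2 = E AND s1 = 0 AND 1 = 0
s3 = D OR s2 = 0 OR 0 = 0
s4 = s3 AND B = 0 AND 1 = 0
s5 = NOT s4 = NOT 0 = 1
s6 = s5 AND C = 1 AND 1 = 1
So s6 = 1 as required.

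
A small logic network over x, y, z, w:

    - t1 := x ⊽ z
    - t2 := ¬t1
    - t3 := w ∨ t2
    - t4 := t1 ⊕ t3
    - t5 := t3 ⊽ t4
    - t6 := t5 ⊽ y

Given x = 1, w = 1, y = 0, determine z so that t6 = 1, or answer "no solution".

z=1

Check with x = 1, w = 1, y = 0 and z=1:
t1 = x ⊽ z = 1 ⊽ 1 = 0
t2 = ¬t1 = ¬0 = 1
t3 = w ∨ t2 = 1 ∨ 1 = 1
t4 = t1 ⊕ t3 = 0 ⊕ 1 = 1
t5 = t3 ⊽ t4 = 1 ⊽ 1 = 0
t6 = t5 ⊽ y = 0 ⊽ 0 = 1
So t6 = 1.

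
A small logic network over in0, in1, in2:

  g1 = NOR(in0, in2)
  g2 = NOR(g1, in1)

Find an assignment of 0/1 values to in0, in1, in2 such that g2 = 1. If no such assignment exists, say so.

in0=0, in1=0, in2=1

g2 = NOR(g1, in1) must be 1, so both g1 = 0 and in1 = 0.
g1 = NOR(in0, in2) must be 0, so at least one of in0, in2 is 1.
Check with in0=0, in1=0, in2=1:
g1 = NOR(in0, in2) = NOR(0, 1) = 0
g2 = NOR(g1, in1) = NOR(0, 0) = 1
So g2 = 1 as required.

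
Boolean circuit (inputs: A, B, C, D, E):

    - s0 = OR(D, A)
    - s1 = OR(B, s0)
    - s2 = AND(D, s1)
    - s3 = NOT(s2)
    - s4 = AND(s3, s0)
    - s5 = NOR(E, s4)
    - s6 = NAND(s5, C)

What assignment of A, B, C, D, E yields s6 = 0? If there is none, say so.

s6 = NAND(s5, C) must be 0, so both s5 = 1 and C = 1.
s5 = NOR(E, s4) must be 1, so both E = 0 and s4 = 0.
s4 = AND(s3, s0) must be 0, so at least one of s3, s0 is 0.
Check with A=0, B=0, C=1, D=0, E=0:
s0 = OR(D, A) = OR(0, 0) = 0
s1 = OR(B, s0) = OR(0, 0) = 0
s2 = AND(D, s1) = AND(0, 0) = 0
s3 = NOT(s2) = NOT 0 = 1
s4 = AND(s3, s0) = AND(1, 0) = 0
s5 = NOR(E, s4) = NOR(0, 0) = 1
s6 = NAND(s5, C) = NAND(1, 1) = 0
So s6 = 0 as required.

A=0, B=0, C=1, D=0, E=0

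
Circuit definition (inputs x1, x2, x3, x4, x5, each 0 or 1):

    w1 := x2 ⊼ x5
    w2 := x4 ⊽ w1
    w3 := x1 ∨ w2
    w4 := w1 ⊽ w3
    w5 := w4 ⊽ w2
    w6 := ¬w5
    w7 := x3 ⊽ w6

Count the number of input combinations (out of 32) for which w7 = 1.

13

w7 = x3 ⊽ w6 must be 1, so both x3 = 0 and w6 = 0.
w6 = ¬w5 must be 0, so w5 = 1.
Enumerating the 32 input combinations, 13 give w7 = 1 and 19 give w7 = 0.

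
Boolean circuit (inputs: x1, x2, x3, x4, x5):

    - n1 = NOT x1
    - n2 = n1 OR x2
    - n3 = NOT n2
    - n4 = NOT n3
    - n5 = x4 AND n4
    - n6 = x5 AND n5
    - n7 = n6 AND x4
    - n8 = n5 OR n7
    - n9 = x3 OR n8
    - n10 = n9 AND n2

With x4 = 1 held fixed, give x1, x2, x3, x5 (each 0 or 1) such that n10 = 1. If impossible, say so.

x1=0, x2=1, x3=0, x5=1

n10 = n9 AND n2 must be 1, so both n9 = 1 and n2 = 1.
Check with x4 = 1 and x1=0, x2=1, x3=0, x5=1:
n1 = NOT x1 = NOT 0 = 1
n2 = n1 OR x2 = 1 OR 1 = 1
n3 = NOT n2 = NOT 1 = 0
n4 = NOT n3 = NOT 0 = 1
n5 = x4 AND n4 = 1 AND 1 = 1
n6 = x5 AND n5 = 1 AND 1 = 1
n7 = n6 AND x4 = 1 AND 1 = 1
n8 = n5 OR n7 = 1 OR 1 = 1
n9 = x3 OR n8 = 0 OR 1 = 1
n10 = n9 AND n2 = 1 AND 1 = 1
So n10 = 1.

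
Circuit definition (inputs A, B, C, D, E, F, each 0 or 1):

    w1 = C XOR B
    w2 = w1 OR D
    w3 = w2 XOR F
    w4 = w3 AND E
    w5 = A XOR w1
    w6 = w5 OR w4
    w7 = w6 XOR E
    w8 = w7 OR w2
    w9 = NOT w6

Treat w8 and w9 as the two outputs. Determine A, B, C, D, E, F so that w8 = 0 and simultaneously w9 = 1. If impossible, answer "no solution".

Check with A=0, B=1, C=1, D=0, E=0, F=1:
w1 = C XOR B = 1 XOR 1 = 0
w2 = w1 OR D = 0 OR 0 = 0
w3 = w2 XOR F = 0 XOR 1 = 1
w4 = w3 AND E = 1 AND 0 = 0
w5 = A XOR w1 = 0 XOR 0 = 0
w6 = w5 OR w4 = 0 OR 0 = 0
w7 = w6 XOR E = 0 XOR 0 = 0
w8 = w7 OR w2 = 0 OR 0 = 0
w9 = NOT w6 = NOT 0 = 1
So w8 = 0 and w9 = 1.

A=0, B=1, C=1, D=0, E=0, F=1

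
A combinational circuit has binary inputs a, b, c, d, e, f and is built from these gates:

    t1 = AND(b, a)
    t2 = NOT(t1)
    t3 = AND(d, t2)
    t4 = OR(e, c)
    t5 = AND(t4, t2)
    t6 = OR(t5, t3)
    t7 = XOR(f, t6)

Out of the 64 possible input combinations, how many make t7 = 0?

32

t7 = XOR(f, t6) must be 0, so f and t6 are equal.
Enumerating the 64 input combinations, 32 give t7 = 0 and 32 give t7 = 1.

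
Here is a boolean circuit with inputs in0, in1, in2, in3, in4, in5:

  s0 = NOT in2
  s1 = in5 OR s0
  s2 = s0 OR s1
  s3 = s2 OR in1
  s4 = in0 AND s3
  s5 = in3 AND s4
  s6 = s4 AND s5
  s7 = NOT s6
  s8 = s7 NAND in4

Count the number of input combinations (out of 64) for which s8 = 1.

s8 = s7 NAND in4 must be 1, so at least one of s7, in4 is 0.
Enumerating the 64 input combinations, 39 give s8 = 1 and 25 give s8 = 0.

39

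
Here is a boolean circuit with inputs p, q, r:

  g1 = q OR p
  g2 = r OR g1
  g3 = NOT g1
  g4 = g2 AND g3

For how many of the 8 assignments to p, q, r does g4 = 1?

1

g4 = g2 AND g3 must be 1, so both g2 = 1 and g3 = 1.
g2 = r OR g1 must be 1, so at least one of r, g1 is 1.
g3 = NOT g1 must be 1, so g1 = 0.
Satisfying assignments:
  p=0, q=0, r=1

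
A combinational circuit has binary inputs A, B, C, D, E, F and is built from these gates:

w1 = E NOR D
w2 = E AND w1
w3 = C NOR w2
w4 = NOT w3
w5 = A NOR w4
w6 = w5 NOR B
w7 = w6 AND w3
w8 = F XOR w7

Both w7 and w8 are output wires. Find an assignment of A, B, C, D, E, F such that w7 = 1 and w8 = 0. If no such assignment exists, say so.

A=1 B=0 C=0 D=0 E=1 F=1

Check with A=1 B=0 C=0 D=0 E=1 F=1:
w1 = E NOR D = 1 NOR 0 = 0
w2 = E AND w1 = 1 AND 0 = 0
w3 = C NOR w2 = 0 NOR 0 = 1
w4 = NOT w3 = NOT 1 = 0
w5 = A NOR w4 = 1 NOR 0 = 0
w6 = w5 NOR B = 0 NOR 0 = 1
w7 = w6 AND w3 = 1 AND 1 = 1
w8 = F XOR w7 = 1 XOR 1 = 0
So w7 = 1 and w8 = 0.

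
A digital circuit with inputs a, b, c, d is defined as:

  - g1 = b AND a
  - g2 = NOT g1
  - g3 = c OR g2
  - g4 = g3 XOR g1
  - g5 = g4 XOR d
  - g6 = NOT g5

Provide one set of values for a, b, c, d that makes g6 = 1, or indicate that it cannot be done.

a=0, b=1, c=0, d=1

g6 = NOT g5 must be 1, so g5 = 0.
g5 = g4 XOR d must be 0, so g4 and d are equal.
Check with a=0, b=1, c=0, d=1:
g1 = b AND a = 1 AND 0 = 0
g2 = NOT g1 = NOT 0 = 1
g3 = c OR g2 = 0 OR 1 = 1
g4 = g3 XOR g1 = 1 XOR 0 = 1
g5 = g4 XOR d = 1 XOR 1 = 0
g6 = NOT g5 = NOT 0 = 1
So g6 = 1 as required.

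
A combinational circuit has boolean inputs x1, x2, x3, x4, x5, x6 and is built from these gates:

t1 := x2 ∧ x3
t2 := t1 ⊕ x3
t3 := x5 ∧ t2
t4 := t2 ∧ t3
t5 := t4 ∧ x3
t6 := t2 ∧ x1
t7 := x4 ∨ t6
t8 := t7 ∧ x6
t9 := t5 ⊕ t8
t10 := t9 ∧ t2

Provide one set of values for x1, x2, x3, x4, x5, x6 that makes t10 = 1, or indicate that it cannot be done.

t10 = t9 ∧ t2 must be 1, so both t9 = 1 and t2 = 1.
Check with x1=0, x2=0, x3=1, x4=1, x5=0, x6=1:
t1 = x2 ∧ x3 = 0 ∧ 1 = 0
t2 = t1 ⊕ x3 = 0 ⊕ 1 = 1
t3 = x5 ∧ t2 = 0 ∧ 1 = 0
t4 = t2 ∧ t3 = 1 ∧ 0 = 0
t5 = t4 ∧ x3 = 0 ∧ 1 = 0
t6 = t2 ∧ x1 = 1 ∧ 0 = 0
t7 = x4 ∨ t6 = 1 ∨ 0 = 1
t8 = t7 ∧ x6 = 1 ∧ 1 = 1
t9 = t5 ⊕ t8 = 0 ⊕ 1 = 1
t10 = t9 ∧ t2 = 1 ∧ 1 = 1
So t10 = 1 as required.

x1=0, x2=0, x3=1, x4=1, x5=0, x6=1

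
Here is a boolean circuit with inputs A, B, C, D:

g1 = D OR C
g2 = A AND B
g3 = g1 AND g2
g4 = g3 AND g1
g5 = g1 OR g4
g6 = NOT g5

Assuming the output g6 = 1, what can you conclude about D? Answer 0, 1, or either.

0

g6 = NOT g5 must be 1, so g5 = 0.
g5 = g1 OR g4 must be 0, so both g1 = 0 and g4 = 0.
g1 = D OR C must be 0, so both D = 0 and C = 0.
Every assignment with g6 = 1 has D = 0; there are 4 such assignment(s).
  A=0, B=0, C=0, D=0
  A=0, B=1, C=0, D=0
  A=1, B=0, C=0, D=0
  A=1, B=1, C=0, D=0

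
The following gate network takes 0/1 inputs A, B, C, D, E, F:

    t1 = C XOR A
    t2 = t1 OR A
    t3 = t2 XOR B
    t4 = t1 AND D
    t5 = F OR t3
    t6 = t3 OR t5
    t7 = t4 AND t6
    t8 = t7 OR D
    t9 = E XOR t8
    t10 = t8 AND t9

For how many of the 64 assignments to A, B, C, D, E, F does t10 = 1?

16

t10 = t8 AND t9 must be 1, so both t8 = 1 and t9 = 1.
t8 = t7 OR D must be 1, so at least one of t7, D is 1.
t9 = E XOR t8 must be 1, so E and t8 differ.
Enumerating the 64 input combinations, 16 give t10 = 1 and 48 give t10 = 0.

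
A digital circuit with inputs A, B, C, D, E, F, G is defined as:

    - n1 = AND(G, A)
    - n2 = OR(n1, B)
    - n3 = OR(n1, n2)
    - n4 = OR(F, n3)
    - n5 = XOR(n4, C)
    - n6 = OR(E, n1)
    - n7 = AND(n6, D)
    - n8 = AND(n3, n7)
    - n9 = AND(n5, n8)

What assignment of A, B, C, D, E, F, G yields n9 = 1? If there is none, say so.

A=1 B=1 C=0 D=1 E=1 F=0 G=0

n9 = AND(n5, n8) must be 1, so both n5 = 1 and n8 = 1.
n5 = XOR(n4, C) must be 1, so n4 and C differ.
Check with A=1 B=1 C=0 D=1 E=1 F=0 G=0:
n1 = AND(G, A) = AND(0, 1) = 0
n2 = OR(n1, B) = OR(0, 1) = 1
n3 = OR(n1, n2) = OR(0, 1) = 1
n4 = OR(F, n3) = OR(0, 1) = 1
n5 = XOR(n4, C) = XOR(1, 0) = 1
n6 = OR(E, n1) = OR(1, 0) = 1
n7 = AND(n6, D) = AND(1, 1) = 1
n8 = AND(n3, n7) = AND(1, 1) = 1
n9 = AND(n5, n8) = AND(1, 1) = 1
So n9 = 1 as required.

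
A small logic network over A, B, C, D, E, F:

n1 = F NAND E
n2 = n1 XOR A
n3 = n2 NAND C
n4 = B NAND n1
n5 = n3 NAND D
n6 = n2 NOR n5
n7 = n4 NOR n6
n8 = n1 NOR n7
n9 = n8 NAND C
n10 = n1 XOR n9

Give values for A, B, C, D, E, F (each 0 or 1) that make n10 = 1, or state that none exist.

n10 = n1 XOR n9 must be 1, so n1 and n9 differ.
Check with A=0 B=1 C=0 D=1 E=1 F=1:
n1 = F NAND E = 1 NAND 1 = 0
n2 = n1 XOR A = 0 XOR 0 = 0
n3 = n2 NAND C = 0 NAND 0 = 1
n4 = B NAND n1 = 1 NAND 0 = 1
n5 = n3 NAND D = 1 NAND 1 = 0
n6 = n2 NOR n5 = 0 NOR 0 = 1
n7 = n4 NOR n6 = 1 NOR 1 = 0
n8 = n1 NOR n7 = 0 NOR 0 = 1
n9 = n8 NAND C = 1 NAND 0 = 1
n10 = n1 XOR n9 = 0 XOR 1 = 1
So n10 = 1 as required.

A=0 B=1 C=0 D=1 E=1 F=1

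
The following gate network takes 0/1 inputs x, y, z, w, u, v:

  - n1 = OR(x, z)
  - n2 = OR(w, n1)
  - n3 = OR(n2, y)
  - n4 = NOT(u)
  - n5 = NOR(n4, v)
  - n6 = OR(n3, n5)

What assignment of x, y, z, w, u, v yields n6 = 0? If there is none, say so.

x=0, y=0, z=0, w=0, u=0, v=1

Check with x=0, y=0, z=0, w=0, u=0, v=1:
n1 = OR(x, z) = OR(0, 0) = 0
n2 = OR(w, n1) = OR(0, 0) = 0
n3 = OR(n2, y) = OR(0, 0) = 0
n4 = NOT(u) = NOT 0 = 1
n5 = NOR(n4, v) = NOR(1, 1) = 0
n6 = OR(n3, n5) = OR(0, 0) = 0
So n6 = 0 as required.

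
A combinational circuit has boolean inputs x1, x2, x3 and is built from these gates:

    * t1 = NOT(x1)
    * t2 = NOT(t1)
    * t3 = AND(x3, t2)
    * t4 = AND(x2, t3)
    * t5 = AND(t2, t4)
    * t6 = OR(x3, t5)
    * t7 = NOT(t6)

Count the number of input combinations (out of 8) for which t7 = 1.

4

t7 = NOT(t6) must be 1, so t6 = 0.
Satisfying assignments:
  x1=0, x2=0, x3=0
  x1=0, x2=1, x3=0
  x1=1, x2=0, x3=0
  x1=1, x2=1, x3=0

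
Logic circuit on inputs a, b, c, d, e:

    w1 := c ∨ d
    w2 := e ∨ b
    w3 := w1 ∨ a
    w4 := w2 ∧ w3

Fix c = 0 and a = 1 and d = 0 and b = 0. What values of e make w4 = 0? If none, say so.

e=0

w4 = w2 ∧ w3 must be 0, so at least one of w2, w3 is 0.
Check with c = 0 and a = 1 and d = 0 and b = 0 and e=0:
w1 = c ∨ d = 0 ∨ 0 = 0
w2 = e ∨ b = 0 ∨ 0 = 0
w3 = w1 ∨ a = 0 ∨ 1 = 1
w4 = w2 ∧ w3 = 0 ∧ 1 = 0
So w4 = 0.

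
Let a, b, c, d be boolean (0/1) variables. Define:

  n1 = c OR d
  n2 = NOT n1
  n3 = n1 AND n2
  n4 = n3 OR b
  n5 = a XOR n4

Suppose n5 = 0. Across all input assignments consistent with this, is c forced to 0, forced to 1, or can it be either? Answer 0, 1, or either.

Both values of c occur among assignments with n5 = 0:
  c=0: a=0, b=0, c=0, d=0
  c=1: a=0, b=0, c=1, d=0

either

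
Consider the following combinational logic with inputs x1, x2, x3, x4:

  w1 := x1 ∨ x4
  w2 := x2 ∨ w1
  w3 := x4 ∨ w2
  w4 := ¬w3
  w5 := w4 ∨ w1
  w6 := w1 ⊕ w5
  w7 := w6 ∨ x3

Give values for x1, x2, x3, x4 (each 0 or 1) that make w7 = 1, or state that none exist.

x1=1, x2=1, x3=1, x4=0

Check with x1=1, x2=1, x3=1, x4=0:
w1 = x1 ∨ x4 = 1 ∨ 0 = 1
w2 = x2 ∨ w1 = 1 ∨ 1 = 1
w3 = x4 ∨ w2 = 0 ∨ 1 = 1
w4 = ¬w3 = ¬1 = 0
w5 = w4 ∨ w1 = 0 ∨ 1 = 1
w6 = w1 ⊕ w5 = 1 ⊕ 1 = 0
w7 = w6 ∨ x3 = 0 ∨ 1 = 1
So w7 = 1 as required.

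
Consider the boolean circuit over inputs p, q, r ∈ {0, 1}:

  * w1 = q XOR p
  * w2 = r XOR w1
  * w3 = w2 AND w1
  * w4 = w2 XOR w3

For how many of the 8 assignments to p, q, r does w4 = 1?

2

w4 = w2 XOR w3 must be 1, so w2 and w3 differ.
Satisfying assignments:
  p=0, q=0, r=1
  p=1, q=1, r=1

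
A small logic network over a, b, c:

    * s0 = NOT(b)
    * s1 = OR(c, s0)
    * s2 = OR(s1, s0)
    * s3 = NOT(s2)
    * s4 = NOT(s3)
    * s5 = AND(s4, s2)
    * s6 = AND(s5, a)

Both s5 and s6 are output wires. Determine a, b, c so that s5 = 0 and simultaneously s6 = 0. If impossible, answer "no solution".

Check with a=1, b=1, c=0:
s0 = NOT(b) = NOT 1 = 0
s1 = OR(c, s0) = OR(0, 0) = 0
s2 = OR(s1, s0) = OR(0, 0) = 0
s3 = NOT(s2) = NOT 0 = 1
s4 = NOT(s3) = NOT 1 = 0
s5 = AND(s4, s2) = AND(0, 0) = 0
s6 = AND(s5, a) = AND(0, 1) = 0
So s5 = 0 and s6 = 0.

a=1, b=1, c=0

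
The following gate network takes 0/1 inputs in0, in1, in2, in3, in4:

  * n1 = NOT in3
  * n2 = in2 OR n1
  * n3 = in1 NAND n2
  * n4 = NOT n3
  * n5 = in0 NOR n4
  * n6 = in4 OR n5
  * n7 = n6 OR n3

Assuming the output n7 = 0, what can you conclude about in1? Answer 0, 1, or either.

n7 = n6 OR n3 must be 0, so both n6 = 0 and n3 = 0.
Every assignment with n7 = 0 has in1 = 1; there are 6 such assignment(s).

1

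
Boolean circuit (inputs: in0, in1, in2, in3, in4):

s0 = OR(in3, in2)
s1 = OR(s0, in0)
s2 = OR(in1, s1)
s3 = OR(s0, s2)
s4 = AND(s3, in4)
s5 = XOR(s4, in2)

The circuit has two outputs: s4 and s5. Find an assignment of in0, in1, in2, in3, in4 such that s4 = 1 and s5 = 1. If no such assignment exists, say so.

Check with in0=0 in1=1 in2=0 in3=0 in4=1:
s0 = OR(in3, in2) = OR(0, 0) = 0
s1 = OR(s0, in0) = OR(0, 0) = 0
s2 = OR(in1, s1) = OR(1, 0) = 1
s3 = OR(s0, s2) = OR(0, 1) = 1
s4 = AND(s3, in4) = AND(1, 1) = 1
s5 = XOR(s4, in2) = XOR(1, 0) = 1
So s4 = 1 and s5 = 1.

in0=0 in1=1 in2=0 in3=0 in4=1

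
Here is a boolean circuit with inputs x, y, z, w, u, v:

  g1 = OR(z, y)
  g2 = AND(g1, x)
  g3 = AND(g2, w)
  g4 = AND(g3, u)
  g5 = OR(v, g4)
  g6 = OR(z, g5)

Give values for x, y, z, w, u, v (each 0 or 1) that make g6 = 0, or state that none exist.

g6 = OR(z, g5) must be 0, so both z = 0 and g5 = 0.
g5 = OR(v, g4) must be 0, so both v = 0 and g4 = 0.
Check with x=0, y=1, z=0, w=0, u=1, v=0:
g1 = OR(z, y) = OR(0, 1) = 1
g2 = AND(g1, x) = AND(1, 0) = 0
g3 = AND(g2, w) = AND(0, 0) = 0
g4 = AND(g3, u) = AND(0, 1) = 0
g5 = OR(v, g4) = OR(0, 0) = 0
g6 = OR(z, g5) = OR(0, 0) = 0
So g6 = 0 as required.

x=0, y=1, z=0, w=0, u=1, v=0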